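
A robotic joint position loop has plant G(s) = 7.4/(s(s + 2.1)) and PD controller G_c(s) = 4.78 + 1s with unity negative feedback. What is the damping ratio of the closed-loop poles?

ζ = 0.799

Forward path: (4.78 + 1s)·7.4/(s(s+2.1)). The closed-loop characteristic equation is s² + (2.1 + 7.4·1)s + 7.4·4.78 = 0.
That is s² + 9.5s + 35.37 = 0, so ω_n = 5.947 rad/s and ζ = 9.5/(2·5.947) = 0.7987.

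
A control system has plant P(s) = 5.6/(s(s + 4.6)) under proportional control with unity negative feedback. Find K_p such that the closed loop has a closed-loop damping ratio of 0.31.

K_p = 9.83

Closed-loop characteristic equation: s² + 4.6s + K_p·5.6 = 0.
So ω_n = √(5.6K_p) and 2ζω_n = 4.6, giving ζ = 4.6/(2√(5.6K_p)).
Setting ζ = 0.31: √(5.6K_p) = 4.6/(2·0.31) = 7.419, so K_p = 55.05/5.6 = 9.83.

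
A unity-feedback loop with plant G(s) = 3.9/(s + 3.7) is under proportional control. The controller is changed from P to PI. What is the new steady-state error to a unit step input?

0

The integrator makes K_pos = lim_{s→0} C(s)G(s) infinite, so e_ss = 1/(1+K_pos) = 0.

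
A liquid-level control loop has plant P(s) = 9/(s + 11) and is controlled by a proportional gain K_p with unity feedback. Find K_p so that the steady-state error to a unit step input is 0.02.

Steady-state error for a unit step on this type-0 loop is 1/(1 + K_p·P(0)).
P(0) = 0.8182. Require 1/(1 + K_p·0.8182) = 0.02, so 1 + 0.8182·K_p = 50.
K_p = (50 − 1)/0.8182 = 59.9.

K_p = 59.9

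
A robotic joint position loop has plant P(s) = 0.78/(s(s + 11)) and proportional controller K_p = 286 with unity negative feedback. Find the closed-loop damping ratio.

1 + K_p·P(s) = 0 gives s² + 11s + 223.1 = 0.
Matching s² + 2ζω_n s + ω_n²: ω_n = √223.1 = 14.94 rad/s and 2ζω_n = 11, so ζ = 11/(2·14.94) = 0.368.

ζ = 0.368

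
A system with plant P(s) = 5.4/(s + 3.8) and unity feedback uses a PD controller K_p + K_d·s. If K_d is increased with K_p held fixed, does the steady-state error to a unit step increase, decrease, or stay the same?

At s = 0 the derivative term contributes nothing: C(0) = K_p regardless of K_d, so K_pos = K_p·P(0) and e_ss are unchanged.

unchanged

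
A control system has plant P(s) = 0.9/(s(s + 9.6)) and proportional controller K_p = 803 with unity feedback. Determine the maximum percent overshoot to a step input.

The closed-loop denominator s² + 9.6s + 722.7 gives ω_n = √722.7 = 26.88 and ζ = 9.6/(2ω_n) = 0.1786.
%OS = 100·exp(−πζ/√(1−ζ²)) = 100·exp(−π·0.1786/√0.9681) = 56.5%.

56.5%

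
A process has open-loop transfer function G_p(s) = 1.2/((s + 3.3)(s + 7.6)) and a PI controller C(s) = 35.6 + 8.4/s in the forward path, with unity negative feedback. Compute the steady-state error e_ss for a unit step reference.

0

The open loop C(s)G_p(s) has a pole at the origin (type 1), so the static position error constant is infinite and e_ss = 1/(1+∞) = 0.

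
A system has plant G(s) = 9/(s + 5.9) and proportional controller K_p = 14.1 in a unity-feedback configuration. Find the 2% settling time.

T_s ≈ 0.0301 s

Closed-loop transfer function: T(s) = K_p·G(s)/(1 + K_p·G(s)) = 126.9/(s + 5.9 + 126.9) = 126.9/(s + 132.8).
Time constant τ = 1/132.8 = 0.00753 s, so the 2% settling time is about 4τ = 0.0301 s.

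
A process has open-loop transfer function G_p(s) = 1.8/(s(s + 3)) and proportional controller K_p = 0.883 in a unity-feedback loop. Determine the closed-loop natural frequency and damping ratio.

The closed-loop denominator is s(s+3) + 0.883·1.8 = s² + 3s + 1.589.
So ω_n² = 1.589 ⇒ ω_n = 1.261 rad/s, and ζ = 3/(2ω_n) = 1.19.

ω_n = 1.26 rad/s, ζ = 1.19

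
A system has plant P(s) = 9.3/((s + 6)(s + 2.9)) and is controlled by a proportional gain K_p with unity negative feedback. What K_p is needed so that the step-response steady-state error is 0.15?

K_p = 10.6

For a type-0 loop with proportional control, e_ss = 1/(1 + K_p·P(0)).
P(0) = 0.5345. Require 1/(1 + K_p·0.5345) = 0.15, so 1 + 0.5345·K_p = 6.667.
K_p = (6.667 − 1)/0.5345 = 10.6.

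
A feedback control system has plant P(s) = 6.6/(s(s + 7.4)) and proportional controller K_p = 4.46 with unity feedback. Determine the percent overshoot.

5.34%

From 1 + K_pP(s) = 0: s² + 7.4s + 29.44 = 0 ⇒ ω_n = 5.425, ζ = 0.682.
%OS = 100·exp(−πζ/√(1−ζ²)) = 100·exp(−π·0.682/√0.5349) = 5.34%.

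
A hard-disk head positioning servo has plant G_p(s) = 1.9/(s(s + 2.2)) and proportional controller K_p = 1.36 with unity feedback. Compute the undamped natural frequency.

ω_n = 1.61 rad/s

1 + K_p·G_p(s) = 0 gives s² + 2.2s + 2.584 = 0.
Matching s² + 2ζω_n s + ω_n²: ω_n = √2.584 = 1.607 rad/s and 2ζω_n = 2.2, so ζ = 2.2/(2·1.607) = 0.684.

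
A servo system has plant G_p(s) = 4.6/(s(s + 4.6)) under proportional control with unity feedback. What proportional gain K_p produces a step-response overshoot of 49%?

K_p = 23.5

From %OS = 100·exp(−πζ/√(1−ζ²)) = 49%, ζ = −ln(0.49)/√(π²+ln²(0.49)) = 0.2214.
Characteristic equation s² + 4.6s + 4.6K_p = 0 gives ζ = 4.6/(2√(4.6K_p)).
Setting ζ = 0.2214: √(4.6K_p) = 4.6/(2·0.2214) = 10.39, so K_p = 107.9/4.6 = 23.5.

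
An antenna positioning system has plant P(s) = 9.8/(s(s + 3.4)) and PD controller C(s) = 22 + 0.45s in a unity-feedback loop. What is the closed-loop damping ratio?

ζ = 0.266

Forward path: (22 + 0.45s)·9.8/(s(s+3.4)). The closed-loop characteristic equation is s² + (3.4 + 9.8·0.45)s + 9.8·22 = 0.
That is s² + 7.81s + 215.6 = 0, so ω_n = 14.68 rad/s and ζ = 7.81/(2·14.68) = 0.2659.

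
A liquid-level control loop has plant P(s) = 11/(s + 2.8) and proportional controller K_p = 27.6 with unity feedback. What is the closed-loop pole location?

Closed-loop transfer function: T(s) = K_p·P(s)/(1 + K_p·P(s)) = 303.6/(s + 2.8 + 303.6) = 303.6/(s + 306.4).
The closed-loop pole is at s = −306.4.

s = -306.4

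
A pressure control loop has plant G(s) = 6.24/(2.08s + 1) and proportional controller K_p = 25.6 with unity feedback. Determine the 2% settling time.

Closed loop: T(s) = K_p·G/(1+K_p·G) = 159.7/(2.08s + 1 + 159.7), with pole at s = −(1 + 159.7)/2.08 = −77.28.
τ = 1/77.28 = 0.01294 s, so 2% settling time ≈ 4τ = 0.0518 s.

T_s ≈ 0.0518 s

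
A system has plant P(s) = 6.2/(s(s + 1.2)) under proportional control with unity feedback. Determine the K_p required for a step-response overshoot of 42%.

K_p = 0.82

From %OS = 100·exp(−πζ/√(1−ζ²)) = 42%, ζ = −ln(0.42)/√(π²+ln²(0.42)) = 0.2662.
Characteristic equation s² + 1.2s + 6.2K_p = 0 gives ζ = 1.2/(2√(6.2K_p)).
Setting ζ = 0.2662: √(6.2K_p) = 1.2/(2·0.2662) = 2.254, so K_p = 5.081/6.2 = 0.82.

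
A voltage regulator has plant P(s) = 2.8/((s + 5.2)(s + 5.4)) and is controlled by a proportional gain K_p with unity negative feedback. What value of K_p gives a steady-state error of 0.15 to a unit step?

K_p = 56.8

Steady-state error for a unit step on this type-0 loop is 1/(1 + K_p·P(0)).
P(0) = 0.09972. Require 1/(1 + K_p·0.09972) = 0.15, so 1 + 0.09972·K_p = 6.667.
K_p = (6.667 − 1)/0.09972 = 56.8.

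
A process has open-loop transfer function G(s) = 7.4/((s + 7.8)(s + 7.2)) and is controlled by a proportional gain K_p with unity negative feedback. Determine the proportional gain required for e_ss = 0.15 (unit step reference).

For a type-0 loop with proportional control, e_ss = 1/(1 + K_p·G(0)).
G(0) = 0.1318. Require 1/(1 + K_p·0.1318) = 0.15, so 1 + 0.1318·K_p = 6.667.
K_p = (6.667 − 1)/0.1318 = 43.

K_p = 43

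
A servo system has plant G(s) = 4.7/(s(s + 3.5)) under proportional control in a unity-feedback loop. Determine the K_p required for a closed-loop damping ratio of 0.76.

Closed-loop characteristic equation: s² + 3.5s + K_p·4.7 = 0.
So ω_n = √(4.7K_p) and 2ζω_n = 3.5, giving ζ = 3.5/(2√(4.7K_p)).
Setting ζ = 0.76: √(4.7K_p) = 3.5/(2·0.76) = 2.303, so K_p = 5.302/4.7 = 1.13.

K_p = 1.13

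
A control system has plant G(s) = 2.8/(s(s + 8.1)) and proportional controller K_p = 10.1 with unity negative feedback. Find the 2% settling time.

T_s ≈ 0.988 s

Closed-loop characteristic equation: s² + 8.1s + 28.28 = 0, so ω_n = 5.318 rad/s and ζ = 8.1/(2·5.318) = 0.7616.
2% settling time T_s ≈ 4/(ζω_n) = 4/4.05 = 0.988 s.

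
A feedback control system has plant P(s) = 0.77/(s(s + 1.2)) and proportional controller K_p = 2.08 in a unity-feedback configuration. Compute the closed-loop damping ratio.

With unity feedback the closed-loop characteristic equation is s² + 1.2s + 2.08·0.77 = s² + 1.2s + 1.602 = 0.
Matching s² + 2ζω_n s + ω_n²: ω_n = √1.602 = 1.266 rad/s and 2ζω_n = 1.2, so ζ = 1.2/(2·1.266) = 0.474.

ζ = 0.474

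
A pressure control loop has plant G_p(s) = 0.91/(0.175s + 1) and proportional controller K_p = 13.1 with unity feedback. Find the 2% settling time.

T_s ≈ 0.0542 s

Closed loop: T(s) = K_p·G_p/(1+K_p·G_p) = 11.92/(0.175s + 1 + 11.92), with pole at s = −(1 + 11.92)/0.175 = −73.83.
τ = 1/73.83 = 0.01354 s, so 2% settling time ≈ 4τ = 0.0542 s.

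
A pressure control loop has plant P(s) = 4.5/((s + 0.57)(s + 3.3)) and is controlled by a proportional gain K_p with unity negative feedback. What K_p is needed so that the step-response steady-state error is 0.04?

K_p = 10

For a type-0 loop with proportional control, e_ss = 1/(1 + K_p·P(0)).
P(0) = 2.392. Require 1/(1 + K_p·2.392) = 0.04, so 1 + 2.392·K_p = 25.
K_p = (25 − 1)/2.392 = 10.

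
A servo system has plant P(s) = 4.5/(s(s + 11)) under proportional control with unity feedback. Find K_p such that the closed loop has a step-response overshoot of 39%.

K_p = 81.6

From %OS = 100·exp(−πζ/√(1−ζ²)) = 39%, ζ = −ln(0.39)/√(π²+ln²(0.39)) = 0.2871.
Characteristic equation s² + 11s + 4.5K_p = 0 gives ζ = 11/(2√(4.5K_p)).
Setting ζ = 0.2871: √(4.5K_p) = 11/(2·0.2871) = 19.16, so K_p = 367/4.5 = 81.6.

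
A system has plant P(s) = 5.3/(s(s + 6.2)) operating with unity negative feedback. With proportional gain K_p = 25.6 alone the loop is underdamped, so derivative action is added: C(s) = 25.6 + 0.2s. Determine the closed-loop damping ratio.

ζ = 0.312

Forward path: (25.6 + 0.2s)·5.3/(s(s+6.2)). The closed-loop characteristic equation is s² + (6.2 + 5.3·0.2)s + 5.3·25.6 = 0.
That is s² + 7.26s + 135.7 = 0, so ω_n = 11.65 rad/s and ζ = 7.26/(2·11.65) = 0.3116.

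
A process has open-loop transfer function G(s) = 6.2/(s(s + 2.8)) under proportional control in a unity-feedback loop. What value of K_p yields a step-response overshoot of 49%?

K_p = 6.45

From %OS = 100·exp(−πζ/√(1−ζ²)) = 49%, ζ = −ln(0.49)/√(π²+ln²(0.49)) = 0.2214.
Characteristic equation s² + 2.8s + 6.2K_p = 0 gives ζ = 2.8/(2√(6.2K_p)).
Setting ζ = 0.2214: √(6.2K_p) = 2.8/(2·0.2214) = 6.323, so K_p = 39.97/6.2 = 6.45.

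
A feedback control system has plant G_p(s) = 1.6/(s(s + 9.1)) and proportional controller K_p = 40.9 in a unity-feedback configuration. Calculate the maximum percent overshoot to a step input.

The closed-loop denominator s² + 9.1s + 65.44 gives ω_n = √65.44 = 8.089 and ζ = 9.1/(2ω_n) = 0.5625.
%OS = 100·exp(−πζ/√(1−ζ²)) = 100·exp(−π·0.5625/√0.6836) = 11.8%.

11.8%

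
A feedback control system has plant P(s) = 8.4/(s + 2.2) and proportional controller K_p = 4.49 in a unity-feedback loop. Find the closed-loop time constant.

τ = 0.0251 s

Closed-loop transfer function: T(s) = K_p·P(s)/(1 + K_p·P(s)) = 37.72/(s + 2.2 + 37.72) = 37.72/(s + 39.92).
Time constant τ = 1/39.92 = 0.0251 s.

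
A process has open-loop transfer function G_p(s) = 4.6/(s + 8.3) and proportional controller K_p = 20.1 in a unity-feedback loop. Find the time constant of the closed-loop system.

τ = 0.00992 s

Closed-loop transfer function: T(s) = K_p·G_p(s)/(1 + K_p·G_p(s)) = 92.46/(s + 8.3 + 92.46) = 92.46/(s + 100.8).
Time constant τ = 1/100.8 = 0.00992 s.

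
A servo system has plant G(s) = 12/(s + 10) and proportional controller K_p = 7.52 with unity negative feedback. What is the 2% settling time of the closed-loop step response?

Closed-loop transfer function: T(s) = K_p·G(s)/(1 + K_p·G(s)) = 90.24/(s + 10 + 90.24) = 90.24/(s + 100.2).
Time constant τ = 1/100.2 = 0.009976 s, so the 2% settling time is about 4τ = 0.0399 s.

T_s ≈ 0.0399 s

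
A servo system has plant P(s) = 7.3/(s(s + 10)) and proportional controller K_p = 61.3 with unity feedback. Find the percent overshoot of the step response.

Closed-loop characteristic equation: s² + 10s + 447.5 = 0, so ω_n = 21.15 rad/s and ζ = 10/(2·21.15) = 0.2364.
%OS = 100·exp(−πζ/√(1−ζ²)) = 100·exp(−π·0.2364/√0.9441) = 46.6%.

46.6%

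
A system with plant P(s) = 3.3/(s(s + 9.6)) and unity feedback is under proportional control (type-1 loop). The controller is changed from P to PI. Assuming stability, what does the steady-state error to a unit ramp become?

0

The integrator raises the loop to type 2, so K_v → ∞ and e_ss to a ramp is zero.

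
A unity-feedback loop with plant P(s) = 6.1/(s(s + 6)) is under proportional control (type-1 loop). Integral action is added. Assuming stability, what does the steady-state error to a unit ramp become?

The integrator raises the loop to type 2, so K_v → ∞ and e_ss to a ramp is zero.

0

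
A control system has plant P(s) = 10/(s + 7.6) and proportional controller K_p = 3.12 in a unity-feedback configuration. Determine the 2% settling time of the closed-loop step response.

Closed-loop transfer function: T(s) = K_p·P(s)/(1 + K_p·P(s)) = 31.2/(s + 7.6 + 31.2) = 31.2/(s + 38.8).
Time constant τ = 1/38.8 = 0.02577 s, so the 2% settling time is about 4τ = 0.103 s.

T_s ≈ 0.103 s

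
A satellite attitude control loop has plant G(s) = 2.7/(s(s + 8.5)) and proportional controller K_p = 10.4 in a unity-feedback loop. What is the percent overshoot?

Closed-loop characteristic equation: s² + 8.5s + 28.08 = 0, so ω_n = 5.299 rad/s and ζ = 8.5/(2·5.299) = 0.802.
%OS = 100·exp(−πζ/√(1−ζ²)) = 100·exp(−π·0.802/√0.3567) = 1.47%.

1.47%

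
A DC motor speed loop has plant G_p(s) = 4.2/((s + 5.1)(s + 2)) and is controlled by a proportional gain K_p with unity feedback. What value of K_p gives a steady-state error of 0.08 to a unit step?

Steady-state error for a unit step on this type-0 loop is 1/(1 + K_p·G_p(0)).
G_p(0) = 0.4118. Require 1/(1 + K_p·0.4118) = 0.08, so 1 + 0.4118·K_p = 12.5.
K_p = (12.5 − 1)/0.4118 = 27.9.

K_p = 27.9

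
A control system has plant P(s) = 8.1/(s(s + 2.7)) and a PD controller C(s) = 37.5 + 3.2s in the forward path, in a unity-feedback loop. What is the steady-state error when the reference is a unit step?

0

The open loop C(s)P(s) has a pole at the origin (type 1), so the static position error constant is infinite and e_ss = 1/(1+∞) = 0.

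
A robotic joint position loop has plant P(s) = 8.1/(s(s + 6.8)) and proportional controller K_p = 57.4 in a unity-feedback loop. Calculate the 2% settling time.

T_s ≈ 1.18 s

From 1 + K_pP(s) = 0: s² + 6.8s + 464.9 = 0 ⇒ ω_n = 21.56, ζ = 0.1577.
2% settling time T_s ≈ 4/(ζω_n) = 4/3.4 = 1.18 s.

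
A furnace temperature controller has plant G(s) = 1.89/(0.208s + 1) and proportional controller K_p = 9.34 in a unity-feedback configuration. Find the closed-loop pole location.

Closed loop: T(s) = K_p·G/(1+K_p·G) = 17.65/(0.208s + 1 + 17.65), with pole at s = −(1 + 17.65)/0.208 = −89.68.

s = -89.68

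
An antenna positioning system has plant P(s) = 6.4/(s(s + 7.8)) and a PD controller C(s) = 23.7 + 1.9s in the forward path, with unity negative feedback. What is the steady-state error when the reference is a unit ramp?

0.0514

The loop has one pole at the origin (type 1). Velocity error constant K_v = lim_{s→0} s·C(s)P(s) = 23.7·6.4/7.8 = 19.45.
Steady-state error to a unit ramp: e_ss = 1/K_v = 0.0514.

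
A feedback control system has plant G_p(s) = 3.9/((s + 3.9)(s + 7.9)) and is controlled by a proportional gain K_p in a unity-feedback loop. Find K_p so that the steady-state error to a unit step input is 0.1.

K_p = 71.1

Steady-state error for a unit step on this type-0 loop is 1/(1 + K_p·G_p(0)).
G_p(0) = 0.1266. Require 1/(1 + K_p·0.1266) = 0.1, so 1 + 0.1266·K_p = 10.
K_p = (10 − 1)/0.1266 = 71.1.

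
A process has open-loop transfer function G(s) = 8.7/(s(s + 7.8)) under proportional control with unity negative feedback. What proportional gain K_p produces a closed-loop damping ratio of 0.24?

Closed-loop characteristic equation: s² + 7.8s + K_p·8.7 = 0.
So ω_n = √(8.7K_p) and 2ζω_n = 7.8, giving ζ = 7.8/(2√(8.7K_p)).
Setting ζ = 0.24: √(8.7K_p) = 7.8/(2·0.24) = 16.25, so K_p = 264.1/8.7 = 30.4.

K_p = 30.4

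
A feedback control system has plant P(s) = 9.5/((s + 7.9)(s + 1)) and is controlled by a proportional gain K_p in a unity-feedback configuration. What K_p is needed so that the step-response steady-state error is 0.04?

Steady-state error for a unit step on this type-0 loop is 1/(1 + K_p·P(0)).
P(0) = 1.203. Require 1/(1 + K_p·1.203) = 0.04, so 1 + 1.203·K_p = 25.
K_p = (25 − 1)/1.203 = 20.

K_p = 20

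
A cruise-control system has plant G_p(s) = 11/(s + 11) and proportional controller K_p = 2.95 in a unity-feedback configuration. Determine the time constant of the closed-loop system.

Closed-loop transfer function: T(s) = K_p·G_p(s)/(1 + K_p·G_p(s)) = 32.45/(s + 11 + 32.45) = 32.45/(s + 43.45).
Time constant τ = 1/43.45 = 0.023 s.

τ = 0.023 s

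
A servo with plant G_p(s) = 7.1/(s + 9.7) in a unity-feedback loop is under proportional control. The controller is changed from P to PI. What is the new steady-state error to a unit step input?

0

Adding integral action puts a pole at s = 0 in the forward path, raising the system type to 1; a type-1 loop has zero steady-state error to a step.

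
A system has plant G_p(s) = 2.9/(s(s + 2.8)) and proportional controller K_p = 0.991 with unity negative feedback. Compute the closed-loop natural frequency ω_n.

ω_n = 1.7 rad/s

The closed-loop denominator is s(s+2.8) + 0.991·2.9 = s² + 2.8s + 2.874.
Matching s² + 2ζω_n s + ω_n²: ω_n = √2.874 = 1.695 rad/s and 2ζω_n = 2.8, so ζ = 2.8/(2·1.695) = 0.826.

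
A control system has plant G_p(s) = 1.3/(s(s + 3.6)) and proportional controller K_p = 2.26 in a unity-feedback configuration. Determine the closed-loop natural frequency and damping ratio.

ω_n = 1.71 rad/s, ζ = 1.05

With unity feedback the closed-loop characteristic equation is s² + 3.6s + 2.26·1.3 = s² + 3.6s + 2.938 = 0.
So ω_n² = 2.938 ⇒ ω_n = 1.714 rad/s, and ζ = 3.6/(2ω_n) = 1.05.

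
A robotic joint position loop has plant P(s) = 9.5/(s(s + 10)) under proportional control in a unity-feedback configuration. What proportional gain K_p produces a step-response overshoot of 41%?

K_p = 35.3

From %OS = 100·exp(−πζ/√(1−ζ²)) = 41%, ζ = −ln(0.41)/√(π²+ln²(0.41)) = 0.273.
Characteristic equation s² + 10s + 9.5K_p = 0 gives ζ = 10/(2√(9.5K_p)).
Setting ζ = 0.273: √(9.5K_p) = 10/(2·0.273) = 18.31, so K_p = 335.4/9.5 = 35.3.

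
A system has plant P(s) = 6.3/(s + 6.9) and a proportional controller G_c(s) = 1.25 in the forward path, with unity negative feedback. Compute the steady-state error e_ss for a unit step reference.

The loop is type 0. Static position error constant K_pos = G_c(0)·P(0) = 1.25·0.913 = 1.141.
Steady-state error to a unit step: e_ss = 1/(1+K_pos) = 1/2.141 = 0.467.

0.467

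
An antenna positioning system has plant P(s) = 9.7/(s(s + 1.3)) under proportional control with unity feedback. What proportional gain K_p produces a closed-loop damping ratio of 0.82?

K_p = 0.0648

Closed-loop characteristic equation: s² + 1.3s + K_p·9.7 = 0.
So ω_n = √(9.7K_p) and 2ζω_n = 1.3, giving ζ = 1.3/(2√(9.7K_p)).
Setting ζ = 0.82: √(9.7K_p) = 1.3/(2·0.82) = 0.7927, so K_p = 0.6283/9.7 = 0.0648.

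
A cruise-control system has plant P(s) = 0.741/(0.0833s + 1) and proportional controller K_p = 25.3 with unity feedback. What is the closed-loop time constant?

Closed loop: T(s) = K_p·P/(1+K_p·P) = 18.75/(0.0833s + 1 + 18.75), with pole at s = −(1 + 18.75)/0.0833 = −237.1.
Closed-loop time constant τ = 1/237.1 = 0.00422 s.

τ = 0.00422 s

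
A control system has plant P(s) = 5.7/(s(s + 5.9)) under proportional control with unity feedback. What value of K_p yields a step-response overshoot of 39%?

K_p = 18.5

From %OS = 100·exp(−πζ/√(1−ζ²)) = 39%, ζ = −ln(0.39)/√(π²+ln²(0.39)) = 0.2871.
Characteristic equation s² + 5.9s + 5.7K_p = 0 gives ζ = 5.9/(2√(5.7K_p)).
Setting ζ = 0.2871: √(5.7K_p) = 5.9/(2·0.2871) = 10.27, so K_p = 105.6/5.7 = 18.5.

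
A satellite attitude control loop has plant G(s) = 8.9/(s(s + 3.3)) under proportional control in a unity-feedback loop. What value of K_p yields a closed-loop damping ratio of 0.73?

Closed-loop characteristic equation: s² + 3.3s + K_p·8.9 = 0.
So ω_n = √(8.9K_p) and 2ζω_n = 3.3, giving ζ = 3.3/(2√(8.9K_p)).
Setting ζ = 0.73: √(8.9K_p) = 3.3/(2·0.73) = 2.26, so K_p = 5.109/8.9 = 0.574.

K_p = 0.574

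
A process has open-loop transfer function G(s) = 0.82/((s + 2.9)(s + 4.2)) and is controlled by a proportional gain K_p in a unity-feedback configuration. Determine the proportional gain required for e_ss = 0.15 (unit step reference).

K_p = 84.2

The loop is type 0, so e_ss(step) = 1/(1 + K_pos) with K_pos = K_p·G(0).
G(0) = 0.06732. Require 1/(1 + K_p·0.06732) = 0.15, so 1 + 0.06732·K_p = 6.667.
K_p = (6.667 − 1)/0.06732 = 84.2.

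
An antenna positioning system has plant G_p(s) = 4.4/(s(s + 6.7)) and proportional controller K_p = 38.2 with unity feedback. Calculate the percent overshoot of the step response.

43.2%

From 1 + K_pG_p(s) = 0: s² + 6.7s + 168.1 = 0 ⇒ ω_n = 12.96, ζ = 0.2584.
%OS = 100·exp(−πζ/√(1−ζ²)) = 100·exp(−π·0.2584/√0.9332) = 43.2%.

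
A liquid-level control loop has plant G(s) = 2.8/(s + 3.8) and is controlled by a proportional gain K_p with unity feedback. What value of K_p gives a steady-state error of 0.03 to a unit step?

K_p = 43.9

Steady-state error for a unit step on this type-0 loop is 1/(1 + K_p·G(0)).
G(0) = 0.7368. Require 1/(1 + K_p·0.7368) = 0.03, so 1 + 0.7368·K_p = 33.33.
K_p = (33.33 − 1)/0.7368 = 43.9.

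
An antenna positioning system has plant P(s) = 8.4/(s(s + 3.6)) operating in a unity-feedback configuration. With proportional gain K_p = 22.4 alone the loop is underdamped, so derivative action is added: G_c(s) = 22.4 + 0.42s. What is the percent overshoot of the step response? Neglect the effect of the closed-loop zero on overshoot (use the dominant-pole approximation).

Forward path: (22.4 + 0.42s)·8.4/(s(s+3.6)). The closed-loop characteristic equation is s² + (3.6 + 8.4·0.42)s + 8.4·22.4 = 0.
That is s² + 7.128s + 188.2 = 0, so ω_n = 13.72 rad/s and ζ = 7.128/(2·13.72) = 0.2598.
%OS = 100·exp(−πζ/√(1−ζ²)) = 42.9%.

42.9%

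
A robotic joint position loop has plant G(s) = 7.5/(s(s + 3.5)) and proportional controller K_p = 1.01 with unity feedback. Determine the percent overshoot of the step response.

7.52%

The closed-loop denominator s² + 3.5s + 7.575 gives ω_n = √7.575 = 2.752 and ζ = 3.5/(2ω_n) = 0.6358.
%OS = 100·exp(−πζ/√(1−ζ²)) = 100·exp(−π·0.6358/√0.5957) = 7.52%.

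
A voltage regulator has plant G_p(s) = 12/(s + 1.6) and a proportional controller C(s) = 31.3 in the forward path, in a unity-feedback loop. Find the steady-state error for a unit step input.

0.00424

The loop is type 0. Static position error constant K_pos = C(0)·G_p(0) = 31.3·7.5 = 234.8.
Steady-state error to a unit step: e_ss = 1/(1+K_pos) = 1/235.8 = 0.00424.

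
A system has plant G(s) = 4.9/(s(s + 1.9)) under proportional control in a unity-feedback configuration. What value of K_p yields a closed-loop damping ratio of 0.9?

K_p = 0.227

Closed-loop characteristic equation: s² + 1.9s + K_p·4.9 = 0.
So ω_n = √(4.9K_p) and 2ζω_n = 1.9, giving ζ = 1.9/(2√(4.9K_p)).
Setting ζ = 0.9: √(4.9K_p) = 1.9/(2·0.9) = 1.056, so K_p = 1.114/4.9 = 0.227.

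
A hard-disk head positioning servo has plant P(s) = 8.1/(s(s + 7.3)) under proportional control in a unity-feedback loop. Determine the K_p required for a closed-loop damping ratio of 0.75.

K_p = 2.92

Closed-loop characteristic equation: s² + 7.3s + K_p·8.1 = 0.
So ω_n = √(8.1K_p) and 2ζω_n = 7.3, giving ζ = 7.3/(2√(8.1K_p)).
Setting ζ = 0.75: √(8.1K_p) = 7.3/(2·0.75) = 4.867, so K_p = 23.68/8.1 = 2.92.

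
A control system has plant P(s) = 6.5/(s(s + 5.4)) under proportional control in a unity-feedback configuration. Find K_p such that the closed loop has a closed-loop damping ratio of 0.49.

Closed-loop characteristic equation: s² + 5.4s + K_p·6.5 = 0.
So ω_n = √(6.5K_p) and 2ζω_n = 5.4, giving ζ = 5.4/(2√(6.5K_p)).
Setting ζ = 0.49: √(6.5K_p) = 5.4/(2·0.49) = 5.51, so K_p = 30.36/6.5 = 4.67.

K_p = 4.67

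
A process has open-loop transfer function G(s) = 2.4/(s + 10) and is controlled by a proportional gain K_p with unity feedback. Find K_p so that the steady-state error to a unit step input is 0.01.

Steady-state error for a unit step on this type-0 loop is 1/(1 + K_p·G(0)).
G(0) = 0.24. Require 1/(1 + K_p·0.24) = 0.01, so 1 + 0.24·K_p = 100.
K_p = (100 − 1)/0.24 = 412.

K_p = 412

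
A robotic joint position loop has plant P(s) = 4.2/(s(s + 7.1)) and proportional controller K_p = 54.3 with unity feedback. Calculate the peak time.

T_p = 0.214 s

From 1 + K_pP(s) = 0: s² + 7.1s + 228.1 = 0 ⇒ ω_n = 15.1, ζ = 0.2351.
Damped frequency ω_d = ω_n√(1−ζ²) = 14.68 rad/s, so peak time T_p = π/ω_d = 0.214 s.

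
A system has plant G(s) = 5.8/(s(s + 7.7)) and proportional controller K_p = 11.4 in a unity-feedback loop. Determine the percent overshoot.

18.5%

Closed-loop characteristic equation: s² + 7.7s + 66.12 = 0, so ω_n = 8.131 rad/s and ζ = 7.7/(2·8.131) = 0.4735.
%OS = 100·exp(−πζ/√(1−ζ²)) = 100·exp(−π·0.4735/√0.7758) = 18.5%.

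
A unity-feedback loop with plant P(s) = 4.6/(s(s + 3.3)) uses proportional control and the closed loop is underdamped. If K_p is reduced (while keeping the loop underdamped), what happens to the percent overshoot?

decrease

ζ = 3.3/(2√(4.6K_p)) rises as K_p falls; higher damping means less overshoot.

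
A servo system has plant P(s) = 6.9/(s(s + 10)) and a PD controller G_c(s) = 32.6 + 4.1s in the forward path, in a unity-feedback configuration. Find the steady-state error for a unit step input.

0

The open loop G_c(s)P(s) has a pole at the origin (type 1), so the static position error constant is infinite and e_ss = 1/(1+∞) = 0.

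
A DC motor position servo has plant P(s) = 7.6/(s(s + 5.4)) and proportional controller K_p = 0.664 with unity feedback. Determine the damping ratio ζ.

With unity feedback the closed-loop characteristic equation is s² + 5.4s + 0.664·7.6 = s² + 5.4s + 5.046 = 0.
So ω_n² = 5.046 ⇒ ω_n = 2.246 rad/s, and ζ = 5.4/(2ω_n) = 1.2.

ζ = 1.2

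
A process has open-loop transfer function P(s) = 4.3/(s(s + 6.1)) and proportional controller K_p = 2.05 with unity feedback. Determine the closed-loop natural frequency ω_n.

ω_n = 2.97 rad/s

With unity feedback the closed-loop characteristic equation is s² + 6.1s + 2.05·4.3 = s² + 6.1s + 8.815 = 0.
So ω_n² = 8.815 ⇒ ω_n = 2.969 rad/s, and ζ = 6.1/(2ω_n) = 1.03.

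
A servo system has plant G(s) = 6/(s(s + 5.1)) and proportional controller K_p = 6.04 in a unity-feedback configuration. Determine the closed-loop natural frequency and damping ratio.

With unity feedback the closed-loop characteristic equation is s² + 5.1s + 6.04·6 = s² + 5.1s + 36.24 = 0.
So ω_n² = 36.24 ⇒ ω_n = 6.02 rad/s, and ζ = 5.1/(2ω_n) = 0.424.

ω_n = 6.02 rad/s, ζ = 0.424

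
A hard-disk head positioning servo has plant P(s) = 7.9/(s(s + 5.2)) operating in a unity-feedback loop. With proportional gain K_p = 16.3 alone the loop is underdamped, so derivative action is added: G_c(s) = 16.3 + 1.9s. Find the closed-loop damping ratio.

Forward path: (16.3 + 1.9s)·7.9/(s(s+5.2)). The closed-loop characteristic equation is s² + (5.2 + 7.9·1.9)s + 7.9·16.3 = 0.
That is s² + 20.21s + 128.8 = 0, so ω_n = 11.35 rad/s and ζ = 20.21/(2·11.35) = 0.8905.

ζ = 0.89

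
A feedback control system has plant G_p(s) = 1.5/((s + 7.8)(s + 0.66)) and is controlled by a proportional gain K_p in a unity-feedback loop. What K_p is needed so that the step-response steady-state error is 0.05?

K_p = 65.2

For a type-0 loop with proportional control, e_ss = 1/(1 + K_p·G_p(0)).
G_p(0) = 0.2914. Require 1/(1 + K_p·0.2914) = 0.05, so 1 + 0.2914·K_p = 20.
K_p = (20 − 1)/0.2914 = 65.2.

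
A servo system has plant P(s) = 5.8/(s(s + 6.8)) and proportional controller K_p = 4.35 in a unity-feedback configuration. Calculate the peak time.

T_p = 0.85 s

The closed-loop denominator s² + 6.8s + 25.23 gives ω_n = √25.23 = 5.023 and ζ = 6.8/(2ω_n) = 0.6769.
Damped frequency ω_d = ω_n√(1−ζ²) = 3.697 rad/s, so peak time T_p = π/ω_d = 0.85 s.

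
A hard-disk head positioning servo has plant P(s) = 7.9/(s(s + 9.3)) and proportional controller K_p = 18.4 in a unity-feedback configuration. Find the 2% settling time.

From 1 + K_pP(s) = 0: s² + 9.3s + 145.4 = 0 ⇒ ω_n = 12.06, ζ = 0.3857.
2% settling time T_s ≈ 4/(ζω_n) = 4/4.65 = 0.86 s.

T_s ≈ 0.86 s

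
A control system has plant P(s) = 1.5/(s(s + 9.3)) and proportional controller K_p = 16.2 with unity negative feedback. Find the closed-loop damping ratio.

The closed-loop denominator is s(s+9.3) + 16.2·1.5 = s² + 9.3s + 24.3.
Matching s² + 2ζω_n s + ω_n²: ω_n = √24.3 = 4.93 rad/s and 2ζω_n = 9.3, so ζ = 9.3/(2·4.93) = 0.943.

ζ = 0.943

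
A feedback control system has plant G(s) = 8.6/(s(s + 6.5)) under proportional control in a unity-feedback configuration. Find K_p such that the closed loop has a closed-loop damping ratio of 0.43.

K_p = 6.64

Closed-loop characteristic equation: s² + 6.5s + K_p·8.6 = 0.
So ω_n = √(8.6K_p) and 2ζω_n = 6.5, giving ζ = 6.5/(2√(8.6K_p)).
Setting ζ = 0.43: √(8.6K_p) = 6.5/(2·0.43) = 7.558, so K_p = 57.13/8.6 = 6.64.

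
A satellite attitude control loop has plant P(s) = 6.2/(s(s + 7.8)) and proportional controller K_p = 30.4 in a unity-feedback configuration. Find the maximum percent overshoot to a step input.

39.4%

Closed-loop characteristic equation: s² + 7.8s + 188.5 = 0, so ω_n = 13.73 rad/s and ζ = 7.8/(2·13.73) = 0.2841.
%OS = 100·exp(−πζ/√(1−ζ²)) = 100·exp(−π·0.2841/√0.9193) = 39.4%.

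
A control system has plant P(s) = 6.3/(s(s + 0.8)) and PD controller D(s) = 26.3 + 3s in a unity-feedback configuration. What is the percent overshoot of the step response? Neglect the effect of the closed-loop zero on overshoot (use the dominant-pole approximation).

Forward path: (26.3 + 3s)·6.3/(s(s+0.8)). The closed-loop characteristic equation is s² + (0.8 + 6.3·3)s + 6.3·26.3 = 0.
That is s² + 19.7s + 165.7 = 0, so ω_n = 12.87 rad/s and ζ = 19.7/(2·12.87) = 0.7652.
%OS = 100·exp(−πζ/√(1−ζ²)) = 2.39%.

2.39%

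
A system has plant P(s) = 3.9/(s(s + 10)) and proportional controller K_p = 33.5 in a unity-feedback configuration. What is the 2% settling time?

T_s ≈ 0.8 s

Closed-loop characteristic equation: s² + 10s + 130.7 = 0, so ω_n = 11.43 rad/s and ζ = 10/(2·11.43) = 0.4374.
2% settling time T_s ≈ 4/(ζω_n) = 4/5 = 0.8 s.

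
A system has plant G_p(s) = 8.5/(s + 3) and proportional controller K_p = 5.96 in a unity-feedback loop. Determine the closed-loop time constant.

Closed-loop transfer function: T(s) = K_p·G_p(s)/(1 + K_p·G_p(s)) = 50.66/(s + 3 + 50.66) = 50.66/(s + 53.66).
Time constant τ = 1/53.66 = 0.0186 s.

τ = 0.0186 s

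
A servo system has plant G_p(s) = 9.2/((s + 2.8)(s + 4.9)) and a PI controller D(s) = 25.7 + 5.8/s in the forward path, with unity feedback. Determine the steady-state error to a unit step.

The open loop D(s)G_p(s) has a pole at the origin (type 1), so the static position error constant is infinite and e_ss = 1/(1+∞) = 0.

0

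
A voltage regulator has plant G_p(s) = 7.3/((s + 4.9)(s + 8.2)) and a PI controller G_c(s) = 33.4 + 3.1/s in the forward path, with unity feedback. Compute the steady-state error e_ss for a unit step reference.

The open loop G_c(s)G_p(s) has a pole at the origin (type 1), so the static position error constant is infinite and e_ss = 1/(1+∞) = 0.

0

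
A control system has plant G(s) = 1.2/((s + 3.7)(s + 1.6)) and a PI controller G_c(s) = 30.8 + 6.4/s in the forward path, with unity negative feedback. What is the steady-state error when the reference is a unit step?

The open loop G_c(s)G(s) has a pole at the origin (type 1), so the static position error constant is infinite and e_ss = 1/(1+∞) = 0.

0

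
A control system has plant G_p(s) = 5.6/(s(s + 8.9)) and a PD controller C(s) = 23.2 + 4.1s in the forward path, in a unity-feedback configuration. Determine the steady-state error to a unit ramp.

0.0685

The loop has one pole at the origin (type 1). Velocity error constant K_v = lim_{s→0} s·C(s)G_p(s) = 23.2·5.6/8.9 = 14.6.
Steady-state error to a unit ramp: e_ss = 1/K_v = 0.0685.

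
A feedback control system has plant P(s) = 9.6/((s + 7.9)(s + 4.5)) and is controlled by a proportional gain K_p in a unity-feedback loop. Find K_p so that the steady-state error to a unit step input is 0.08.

The loop is type 0, so e_ss(step) = 1/(1 + K_pos) with K_pos = K_p·P(0).
P(0) = 0.27. Require 1/(1 + K_p·0.27) = 0.08, so 1 + 0.27·K_p = 12.5.
K_p = (12.5 − 1)/0.27 = 42.6.

K_p = 42.6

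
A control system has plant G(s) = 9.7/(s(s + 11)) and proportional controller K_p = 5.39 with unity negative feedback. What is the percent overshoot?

2.52%

From 1 + K_pG(s) = 0: s² + 11s + 52.28 = 0 ⇒ ω_n = 7.231, ζ = 0.7606.
%OS = 100·exp(−πζ/√(1−ζ²)) = 100·exp(−π·0.7606/√0.4214) = 2.52%.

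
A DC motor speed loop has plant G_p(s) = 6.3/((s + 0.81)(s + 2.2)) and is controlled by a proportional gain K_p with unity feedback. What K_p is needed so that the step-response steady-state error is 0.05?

K_p = 5.37

Steady-state error for a unit step on this type-0 loop is 1/(1 + K_p·G_p(0)).
G_p(0) = 3.535. Require 1/(1 + K_p·3.535) = 0.05, so 1 + 3.535·K_p = 20.
K_p = (20 − 1)/3.535 = 5.37.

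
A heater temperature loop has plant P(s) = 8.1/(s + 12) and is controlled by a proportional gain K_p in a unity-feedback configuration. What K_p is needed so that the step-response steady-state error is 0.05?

For a type-0 loop with proportional control, e_ss = 1/(1 + K_p·P(0)).
P(0) = 0.675. Require 1/(1 + K_p·0.675) = 0.05, so 1 + 0.675·K_p = 20.
K_p = (20 − 1)/0.675 = 28.1.

K_p = 28.1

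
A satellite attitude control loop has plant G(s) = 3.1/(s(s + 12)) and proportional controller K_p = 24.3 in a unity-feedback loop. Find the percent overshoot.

4.95%

From 1 + K_pG(s) = 0: s² + 12s + 75.33 = 0 ⇒ ω_n = 8.679, ζ = 0.6913.
%OS = 100·exp(−πζ/√(1−ζ²)) = 100·exp(−π·0.6913/√0.5221) = 4.95%.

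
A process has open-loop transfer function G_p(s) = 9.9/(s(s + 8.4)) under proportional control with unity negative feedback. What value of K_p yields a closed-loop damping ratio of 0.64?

K_p = 4.35

Closed-loop characteristic equation: s² + 8.4s + K_p·9.9 = 0.
So ω_n = √(9.9K_p) and 2ζω_n = 8.4, giving ζ = 8.4/(2√(9.9K_p)).
Setting ζ = 0.64: √(9.9K_p) = 8.4/(2·0.64) = 6.562, so K_p = 43.07/9.9 = 4.35.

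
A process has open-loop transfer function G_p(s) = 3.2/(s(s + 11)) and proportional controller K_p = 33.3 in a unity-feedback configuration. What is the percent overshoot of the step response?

13.8%

The closed-loop denominator s² + 11s + 106.6 gives ω_n = √106.6 = 10.32 and ζ = 11/(2ω_n) = 0.5328.
%OS = 100·exp(−πζ/√(1−ζ²)) = 100·exp(−π·0.5328/√0.7161) = 13.8%.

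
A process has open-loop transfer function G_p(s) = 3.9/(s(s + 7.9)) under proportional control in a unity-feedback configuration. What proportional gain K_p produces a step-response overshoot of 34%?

K_p = 37.9

From %OS = 100·exp(−πζ/√(1−ζ²)) = 34%, ζ = −ln(0.34)/√(π²+ln²(0.34)) = 0.3248.
Characteristic equation s² + 7.9s + 3.9K_p = 0 gives ζ = 7.9/(2√(3.9K_p)).
Setting ζ = 0.3248: √(3.9K_p) = 7.9/(2·0.3248) = 12.16, so K_p = 147.9/3.9 = 37.9.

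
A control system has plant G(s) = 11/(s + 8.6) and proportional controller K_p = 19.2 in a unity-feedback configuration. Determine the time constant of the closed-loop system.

τ = 0.00455 s

Closed-loop transfer function: T(s) = K_p·G(s)/(1 + K_p·G(s)) = 211.2/(s + 8.6 + 211.2) = 211.2/(s + 219.8).
Time constant τ = 1/219.8 = 0.00455 s.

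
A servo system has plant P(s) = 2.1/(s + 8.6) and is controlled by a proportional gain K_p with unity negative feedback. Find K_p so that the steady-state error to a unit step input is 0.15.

K_p = 23.2

Steady-state error for a unit step on this type-0 loop is 1/(1 + K_p·P(0)).
P(0) = 0.2442. Require 1/(1 + K_p·0.2442) = 0.15, so 1 + 0.2442·K_p = 6.667.
K_p = (6.667 − 1)/0.2442 = 23.2.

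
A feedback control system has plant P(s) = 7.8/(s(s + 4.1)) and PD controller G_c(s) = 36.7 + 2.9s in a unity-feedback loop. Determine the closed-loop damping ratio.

Forward path: (36.7 + 2.9s)·7.8/(s(s+4.1)). The closed-loop characteristic equation is s² + (4.1 + 7.8·2.9)s + 7.8·36.7 = 0.
That is s² + 26.72s + 286.3 = 0, so ω_n = 16.92 rad/s and ζ = 26.72/(2·16.92) = 0.7896.

ζ = 0.79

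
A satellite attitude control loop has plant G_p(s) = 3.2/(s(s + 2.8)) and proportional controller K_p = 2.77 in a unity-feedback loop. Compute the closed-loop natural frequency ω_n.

1 + K_p·G_p(s) = 0 gives s² + 2.8s + 8.864 = 0.
So ω_n² = 8.864 ⇒ ω_n = 2.977 rad/s, and ζ = 2.8/(2ω_n) = 0.47.

ω_n = 2.98 rad/s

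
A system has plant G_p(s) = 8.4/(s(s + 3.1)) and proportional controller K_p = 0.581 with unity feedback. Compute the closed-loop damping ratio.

The closed-loop denominator is s(s+3.1) + 0.581·8.4 = s² + 3.1s + 4.88.
So ω_n² = 4.88 ⇒ ω_n = 2.209 rad/s, and ζ = 3.1/(2ω_n) = 0.702.

ζ = 0.702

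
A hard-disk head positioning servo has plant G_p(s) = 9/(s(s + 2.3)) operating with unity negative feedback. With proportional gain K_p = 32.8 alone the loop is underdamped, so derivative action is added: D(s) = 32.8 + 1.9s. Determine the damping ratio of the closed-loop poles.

ζ = 0.565

Forward path: (32.8 + 1.9s)·9/(s(s+2.3)). The closed-loop characteristic equation is s² + (2.3 + 9·1.9)s + 9·32.8 = 0.
That is s² + 19.4s + 295.2 = 0, so ω_n = 17.18 rad/s and ζ = 19.4/(2·17.18) = 0.5646.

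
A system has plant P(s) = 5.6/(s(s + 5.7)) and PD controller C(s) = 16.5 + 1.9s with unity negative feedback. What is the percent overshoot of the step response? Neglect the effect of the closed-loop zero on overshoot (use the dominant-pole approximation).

0.63%

Forward path: (16.5 + 1.9s)·5.6/(s(s+5.7)). The closed-loop characteristic equation is s² + (5.7 + 5.6·1.9)s + 5.6·16.5 = 0.
That is s² + 16.34s + 92.4 = 0, so ω_n = 9.612 rad/s and ζ = 16.34/(2·9.612) = 0.8499.
%OS = 100·exp(−πζ/√(1−ζ²)) = 0.63%.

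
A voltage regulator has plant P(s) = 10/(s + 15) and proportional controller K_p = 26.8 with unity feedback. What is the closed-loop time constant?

Closed-loop transfer function: T(s) = K_p·P(s)/(1 + K_p·P(s)) = 268/(s + 15 + 268) = 268/(s + 283).
Time constant τ = 1/283 = 0.00353 s.

τ = 0.00353 s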